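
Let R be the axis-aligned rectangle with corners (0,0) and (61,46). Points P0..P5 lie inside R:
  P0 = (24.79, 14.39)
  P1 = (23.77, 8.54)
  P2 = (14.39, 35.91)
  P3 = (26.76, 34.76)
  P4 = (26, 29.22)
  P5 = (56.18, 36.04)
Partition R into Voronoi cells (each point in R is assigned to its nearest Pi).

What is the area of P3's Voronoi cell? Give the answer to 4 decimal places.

Area of P3's cell: 299.2705

1. box [0,61]×[0,46]: [(0, 0) (61, 0) (61, 46) (0, 46)]
2. ⊥bis P3·P0 via (25.775,24.575): [(0, 27.0677) (61, 21.1684) (61, 46) (0, 46)]  |A|=1334.7995
3. ⊥bis P3·P1 via (25.265,21.65): [(0, 27.0677) (61, 21.1684) (61, 46) (0, 46)]  |A|=1334.7995
4. ⊥bis P3·P2 via (20.575,35.335): [(19.6299, 25.1693) (61, 21.1684) (61, 46) (21.5665, 46)]  |A|=924.3573
5. ⊥bis P3·P4 via (26.38,31.99): [(20.341, 32.8184) (61, 27.2407) (61, 46) (21.5665, 46)]  |A|=641.2645
6. ⊥bis P3·P5 via (41.47,35.4): [(20.341, 32.8184) (41.7099, 29.887) (41.0088, 46) (21.5665, 46)]  |A|=299.2705
7. canonical 4-gon: [(20.341, 32.8184) (41.7099, 29.887) (41.0088, 46) (21.5665, 46)]
8. shoelace: 299.2705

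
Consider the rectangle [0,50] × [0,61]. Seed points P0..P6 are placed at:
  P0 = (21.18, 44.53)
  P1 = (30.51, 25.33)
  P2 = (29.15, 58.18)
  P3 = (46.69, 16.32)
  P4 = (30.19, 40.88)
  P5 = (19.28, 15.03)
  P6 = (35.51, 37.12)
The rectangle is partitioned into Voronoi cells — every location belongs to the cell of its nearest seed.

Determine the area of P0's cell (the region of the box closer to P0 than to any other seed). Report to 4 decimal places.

Area of P0's cell: 674.0433

1. box [0,50]×[0,61]: [(0, 0) (50, 0) (50, 61) (0, 61)]
2. ⊥bis P0·P1 via (25.845,34.93): [(0, 22.3709) (50, 46.6678) (50, 61) (0, 61)]  |A|=1324.0309
3. ⊥bis P0·P2 via (25.165,51.355): [(0, 22.3709) (40.8269, 42.2103) (8.6463, 61) (0, 61)]  |A|=869.7832
4. ⊥bis P0·P3 via (33.935,30.425): [(0, 22.3709) (40.8269, 42.2103) (8.6463, 61) (0, 61)]  |A|=869.7832
5. ⊥bis P0·P4 via (25.685,42.705): [(0, 22.3709) (21.7241, 32.9275) (28.4194, 49.4548) (8.6463, 61) (0, 61)]  |A|=742.9993
6. ⊥bis P0·P5 via (20.23,29.78): [(0, 31.0829) (15.8301, 30.0634) (21.7241, 32.9275) (28.4194, 49.4548) (8.6463, 61) (0, 61)]  |A|=674.0433
7. ⊥bis P0·P6 via (28.345,40.825): [(0, 31.0829) (15.8301, 30.0634) (21.7241, 32.9275) (28.4194, 49.4548) (8.6463, 61) (0, 61)]  |A|=674.0433
8. canonical 6-gon: [(0, 31.0829) (15.8301, 30.0634) (21.7241, 32.9275) (28.4194, 49.4548) (8.6463, 61) (0, 61)]
9. shoelace: 674.0433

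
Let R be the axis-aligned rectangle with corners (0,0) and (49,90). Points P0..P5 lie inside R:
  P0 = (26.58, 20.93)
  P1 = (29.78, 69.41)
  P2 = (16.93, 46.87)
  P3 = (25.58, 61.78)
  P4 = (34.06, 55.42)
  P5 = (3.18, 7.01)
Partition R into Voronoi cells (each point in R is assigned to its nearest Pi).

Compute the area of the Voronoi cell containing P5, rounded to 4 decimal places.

Area of P5's cell: 424.5051

1. box [0,49]×[0,90]: [(0, 0) (49, 0) (49, 90) (0, 90)]
2. ⊥bis P5·P0 via (14.88,13.97): [(0, 38.9838) (0, 0) (23.1904, 0)]  |A|=452.0241
3. ⊥bis P5·P1 via (16.48,38.21): [(0, 38.9838) (0, 0) (23.1904, 0)]  |A|=452.0241
4. ⊥bis P5·P2 via (10.055,26.94): [(6.4182, 28.1945) (0, 30.4085) (0, 0) (23.1904, 0)]  |A|=424.5051
5. ⊥bis P5·P3 via (14.38,34.395): [(6.4182, 28.1945) (0, 30.4085) (0, 0) (23.1904, 0)]  |A|=424.5051
6. ⊥bis P5·P4 via (18.62,31.215): [(6.4182, 28.1945) (0, 30.4085) (0, 0) (23.1904, 0)]  |A|=424.5051
7. canonical 4-gon: [(6.4182, 28.1945) (0, 30.4085) (0, 0) (23.1904, 0)]
8. shoelace: 424.5051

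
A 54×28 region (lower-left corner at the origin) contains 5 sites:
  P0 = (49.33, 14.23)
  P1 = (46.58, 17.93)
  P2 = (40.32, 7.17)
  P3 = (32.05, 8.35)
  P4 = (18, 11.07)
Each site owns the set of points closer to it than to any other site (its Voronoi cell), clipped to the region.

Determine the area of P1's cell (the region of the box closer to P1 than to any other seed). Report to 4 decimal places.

Area of P1's cell: 249.6507

1. box [0,54]×[0,28]: [(0, 0) (54, 0) (54, 28) (0, 28)]
2. ⊥bis P1·P0 via (47.955,16.08): [(0, 0) (26.3201, 0) (54, 20.5729) (54, 28) (0, 28)]  |A|=1227.2719
3. ⊥bis P1·P2 via (43.45,12.55): [(43.3129, 12.6298) (54, 20.5729) (54, 28) (16.8938, 28)]  |A|=324.8527
4. ⊥bis P1·P3 via (39.315,13.14): [(37.3729, 16.0855) (43.3129, 12.6298) (54, 20.5729) (54, 28) (29.5174, 28)]  |A|=249.6507
5. ⊥bis P1·P4 via (32.29,14.5): [(37.3729, 16.0855) (43.3129, 12.6298) (54, 20.5729) (54, 28) (29.5174, 28)]  |A|=249.6507
6. canonical 5-gon: [(37.3729, 16.0855) (43.3129, 12.6298) (54, 20.5729) (54, 28) (29.5174, 28)]
7. shoelace: 249.6507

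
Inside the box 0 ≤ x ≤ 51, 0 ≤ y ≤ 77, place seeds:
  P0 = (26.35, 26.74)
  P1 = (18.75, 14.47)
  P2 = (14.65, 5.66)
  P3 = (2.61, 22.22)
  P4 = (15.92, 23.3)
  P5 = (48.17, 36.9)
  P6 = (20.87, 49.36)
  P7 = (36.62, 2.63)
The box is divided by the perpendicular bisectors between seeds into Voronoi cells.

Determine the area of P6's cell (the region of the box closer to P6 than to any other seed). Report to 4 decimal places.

Area of P6's cell: 1577.4938

1. box [0,51]×[0,77]: [(0, 0) (51, 0) (51, 77) (0, 77)]
2. ⊥bis P6·P0 via (23.61,38.05): [(0, 32.3302) (51, 44.6856) (51, 77) (0, 77)]  |A|=1963.0982
3. ⊥bis P6·P1 via (19.81,31.915): [(0, 33.1187) (2.6022, 32.9606) (51, 44.6856) (51, 77) (0, 77)]  |A|=1962.0722
4. ⊥bis P6·P2 via (17.76,27.51): [(0, 33.1187) (2.6022, 32.9606) (51, 44.6856) (51, 77) (0, 77)]  |A|=1962.0722
5. ⊥bis P6·P3 via (11.74,35.79): [(0, 43.6888) (12.4128, 35.3373) (51, 44.6856) (51, 77) (0, 77)]  |A|=1892.6021
6. ⊥bis P6·P4 via (18.395,36.33): [(0, 43.6888) (8.0037, 38.3038) (17.3386, 36.5307) (51, 44.6856) (51, 77) (0, 77)]  |A|=1882.6654
7. ⊥bis P6·P5 via (34.52,43.13): [(0, 43.6888) (8.0037, 38.3038) (17.3386, 36.5307) (33.2695, 40.3901) (49.9786, 77) (0, 77)]  |A|=1577.4938
8. ⊥bis P6·P7 via (28.745,25.995): [(0, 43.6888) (8.0037, 38.3038) (17.3386, 36.5307) (33.2695, 40.3901) (49.9786, 77) (0, 77)]  |A|=1577.4938
9. canonical 6-gon: [(0, 43.6888) (8.0037, 38.3038) (17.3386, 36.5307) (33.2695, 40.3901) (49.9786, 77) (0, 77)]
10. shoelace: 1577.4938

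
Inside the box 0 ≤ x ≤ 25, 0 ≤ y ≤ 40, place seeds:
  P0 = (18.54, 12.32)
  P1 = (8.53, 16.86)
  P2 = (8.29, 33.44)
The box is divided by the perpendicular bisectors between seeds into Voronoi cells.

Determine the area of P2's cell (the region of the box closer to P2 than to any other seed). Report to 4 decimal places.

Area of P2's cell: 359.4837

1. box [0,25]×[0,40]: [(0, 0) (25, 0) (25, 40) (0, 40)]
2. ⊥bis P2·P0 via (13.415,22.88): [(0, 16.3694) (25, 28.5025) (25, 40) (0, 40)]  |A|=439.1017
3. ⊥bis P2·P1 via (8.41,25.15): [(0, 25.0283) (18.39, 25.2945) (25, 28.5025) (25, 40) (0, 40)]  |A|=359.4837
4. canonical 5-gon: [(0, 25.0283) (18.39, 25.2945) (25, 28.5025) (25, 40) (0, 40)]
5. shoelace: 359.4837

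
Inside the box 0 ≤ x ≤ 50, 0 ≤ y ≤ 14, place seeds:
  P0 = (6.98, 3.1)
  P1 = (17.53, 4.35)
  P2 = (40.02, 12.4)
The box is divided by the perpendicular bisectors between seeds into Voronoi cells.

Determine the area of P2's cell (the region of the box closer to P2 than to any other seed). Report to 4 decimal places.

1. box [0,50]×[0,14]: [(0, 0) (50, 0) (50, 14) (0, 14)]
2. ⊥bis P2·P0 via (23.5,7.75): [(25.6814, 0) (50, 0) (50, 14) (21.7408, 14)]  |A|=368.0445
3. ⊥bis P2·P1 via (28.775,8.375): [(31.7727, 0) (50, 0) (50, 14) (26.7616, 14)]  |A|=290.2597
4. canonical 4-gon: [(31.7727, 0) (50, 0) (50, 14) (26.7616, 14)]
5. shoelace: 290.2597

Area of P2's cell: 290.2597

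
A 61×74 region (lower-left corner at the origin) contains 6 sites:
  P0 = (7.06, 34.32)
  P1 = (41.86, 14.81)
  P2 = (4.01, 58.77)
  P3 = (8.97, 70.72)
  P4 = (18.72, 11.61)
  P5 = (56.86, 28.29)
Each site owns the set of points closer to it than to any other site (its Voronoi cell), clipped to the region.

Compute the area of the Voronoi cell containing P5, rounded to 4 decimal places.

1. box [0,61]×[0,74]: [(0, 0) (61, 0) (61, 74) (0, 74)]
2. ⊥bis P5·P0 via (31.96,31.305): [(28.1695, 0) (61, 0) (61, 74) (37.1297, 74)]  |A|=2097.9314
3. ⊥bis P5·P1 via (49.36,21.55): [(32.9851, 39.7713) (61, 8.5975) (61, 74) (37.1297, 74)]  |A|=1324.6463
4. ⊥bis P5·P2 via (30.435,43.53): [(34.2389, 50.1256) (32.9851, 39.7713) (61, 8.5975) (61, 74) (48.0079, 74)]  |A|=1194.7917
5. ⊥bis P5·P3 via (32.915,49.505): [(35.6823, 52.6284) (34.2389, 50.1256) (32.9851, 39.7713) (61, 8.5975) (61, 74) (54.6173, 74)]  |A|=1124.1646
6. ⊥bis P5·P4 via (37.79,19.95): [(35.6823, 52.6284) (34.2389, 50.1256) (32.9851, 39.7713) (61, 8.5975) (61, 74) (54.6173, 74)]  |A|=1124.1646
7. canonical 6-gon: [(35.6823, 52.6284) (34.2389, 50.1256) (32.9851, 39.7713) (61, 8.5975) (61, 74) (54.6173, 74)]
8. shoelace: 1124.1646

Area of P5's cell: 1124.1646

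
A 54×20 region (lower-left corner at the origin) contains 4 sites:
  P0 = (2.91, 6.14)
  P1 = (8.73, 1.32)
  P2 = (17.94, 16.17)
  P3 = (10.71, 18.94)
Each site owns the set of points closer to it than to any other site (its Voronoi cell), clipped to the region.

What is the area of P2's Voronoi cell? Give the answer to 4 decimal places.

Area of P2's cell: 752.8018

1. box [0,54]×[0,20]: [(0, 0) (54, 0) (54, 20) (0, 20)]
2. ⊥bis P2·P0 via (10.425,11.155): [(17.8691, 0) (54, 0) (54, 20) (4.5224, 20)]  |A|=856.0846
3. ⊥bis P2·P1 via (13.335,8.745): [(11.1141, 10.1224) (27.4352, 0) (54, 0) (54, 20) (4.5224, 20)]  |A|=807.6683
4. ⊥bis P2·P3 via (14.325,17.555): [(11.4076, 9.9404) (27.4352, 0) (54, 0) (54, 20) (15.2617, 20)]  |A|=752.8018
5. canonical 5-gon: [(11.4076, 9.9404) (27.4352, 0) (54, 0) (54, 20) (15.2617, 20)]
6. shoelace: 752.8018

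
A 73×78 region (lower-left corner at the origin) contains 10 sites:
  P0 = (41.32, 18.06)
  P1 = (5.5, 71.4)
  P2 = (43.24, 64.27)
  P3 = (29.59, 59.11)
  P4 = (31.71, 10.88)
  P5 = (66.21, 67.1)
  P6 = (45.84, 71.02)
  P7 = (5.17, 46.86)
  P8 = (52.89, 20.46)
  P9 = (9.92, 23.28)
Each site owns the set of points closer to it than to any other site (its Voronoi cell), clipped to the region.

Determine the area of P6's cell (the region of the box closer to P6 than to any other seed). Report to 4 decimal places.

Area of P6's cell: 258.1292

1. box [0,73]×[0,78]: [(0, 0) (73, 0) (73, 78) (0, 78)]
2. ⊥bis P6·P0 via (43.58,44.54): [(0, 48.2594) (73, 42.0291) (73, 78) (0, 78)]  |A|=2398.469
3. ⊥bis P6·P1 via (25.67,71.21): [(25.4334, 46.0888) (73, 42.0291) (73, 78) (25.734, 78)]  |A|=1609.6667
4. ⊥bis P6·P2 via (44.54,67.645): [(25.7048, 74.9001) (73, 56.6826) (73, 78) (25.734, 78)]  |A|=577.3661
5. ⊥bis P6·P3 via (37.715,65.065): [(32.3955, 72.3229) (73, 56.6826) (73, 78) (28.2346, 78)]  |A|=559.8596
6. ⊥bis P6·P4 via (38.775,40.95): [(32.3955, 72.3229) (73, 56.6826) (73, 78) (28.2346, 78)]  |A|=559.8596
7. ⊥bis P6·P5 via (56.025,69.06): [(32.3955, 72.3229) (54.9789, 63.6241) (57.7454, 78) (28.2346, 78)]  |A|=258.1292
8. ⊥bis P6·P7 via (25.505,58.94): [(32.3955, 72.3229) (54.9789, 63.6241) (57.7454, 78) (28.2346, 78)]  |A|=258.1292
9. ⊥bis P6·P8 via (49.365,45.74): [(32.3955, 72.3229) (54.9789, 63.6241) (57.7454, 78) (28.2346, 78)]  |A|=258.1292
10. ⊥bis P6·P9 via (27.88,47.15): [(32.3955, 72.3229) (54.9789, 63.6241) (57.7454, 78) (28.2346, 78)]  |A|=258.1292
11. canonical 4-gon: [(32.3955, 72.3229) (54.9789, 63.6241) (57.7454, 78) (28.2346, 78)]
12. shoelace: 258.1292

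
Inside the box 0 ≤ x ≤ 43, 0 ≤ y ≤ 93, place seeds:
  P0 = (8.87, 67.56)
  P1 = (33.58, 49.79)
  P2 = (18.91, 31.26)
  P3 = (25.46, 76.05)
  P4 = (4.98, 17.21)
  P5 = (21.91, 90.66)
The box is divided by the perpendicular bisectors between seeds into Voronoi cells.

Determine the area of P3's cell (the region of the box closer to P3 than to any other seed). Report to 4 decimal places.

1. box [0,43]×[0,93]: [(0, 0) (43, 0) (43, 93) (0, 93)]
2. ⊥bis P3·P0 via (17.165,71.805): [(43, 21.3218) (43, 93) (6.3184, 93)]  |A|=1314.6371
3. ⊥bis P3·P1 via (29.52,62.92): [(22.7787, 60.8355) (43, 67.0882) (43, 93) (6.3184, 93)]  |A|=851.9084
4. ⊥bis P3·P2 via (22.185,53.655): [(22.7787, 60.8355) (43, 67.0882) (43, 93) (6.3184, 93)]  |A|=851.9084
5. ⊥bis P3·P4 via (15.22,46.63): [(22.7787, 60.8355) (43, 67.0882) (43, 93) (6.3184, 93)]  |A|=851.9084
6. ⊥bis P3·P5 via (23.685,83.355): [(12.629, 80.6686) (22.7787, 60.8355) (43, 67.0882) (43, 88.0482)]  |A|=550.5451
7. canonical 4-gon: [(12.629, 80.6686) (22.7787, 60.8355) (43, 67.0882) (43, 88.0482)]
8. shoelace: 550.5451

Area of P3's cell: 550.5451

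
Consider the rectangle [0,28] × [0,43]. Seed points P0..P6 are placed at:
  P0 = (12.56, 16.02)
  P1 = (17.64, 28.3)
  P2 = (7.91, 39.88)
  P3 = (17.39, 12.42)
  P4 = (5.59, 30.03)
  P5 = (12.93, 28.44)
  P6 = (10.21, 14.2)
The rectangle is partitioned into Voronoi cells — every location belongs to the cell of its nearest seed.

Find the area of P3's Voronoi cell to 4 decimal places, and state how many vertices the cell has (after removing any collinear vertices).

Area of P3's cell: 287.9657 (5 vertices)

1. box [0,28]×[0,43]: [(0, 0) (28, 0) (28, 43) (0, 43)]
2. ⊥bis P3·P0 via (14.975,14.22): [(4.3762, 0) (28, 0) (28, 31.6952)]  |A|=374.38
3. ⊥bis P3·P1 via (17.515,20.36): [(19.5278, 20.3283) (4.3762, 0) (28, 0) (28, 20.1949)]  |A|=325.6635
4. ⊥bis P3·P2 via (12.65,26.15): [(19.5278, 20.3283) (4.3762, 0) (28, 0) (28, 20.1949)]  |A|=325.6635
5. ⊥bis P3·P4 via (11.49,21.225): [(19.5278, 20.3283) (4.3762, 0) (28, 0) (28, 20.1949)]  |A|=325.6635
6. ⊥bis P3·P5 via (15.16,20.43): [(19.5278, 20.3283) (4.3762, 0) (28, 0) (28, 20.1949)]  |A|=325.6635
7. ⊥bis P3·P6 via (13.8,13.31): [(19.5278, 20.3283) (13.5524, 12.3114) (10.5003, 0) (28, 0) (28, 20.1949)]  |A|=287.9657
8. canonical 5-gon: [(19.5278, 20.3283) (13.5524, 12.3114) (10.5003, 0) (28, 0) (28, 20.1949)]
9. shoelace: 287.9657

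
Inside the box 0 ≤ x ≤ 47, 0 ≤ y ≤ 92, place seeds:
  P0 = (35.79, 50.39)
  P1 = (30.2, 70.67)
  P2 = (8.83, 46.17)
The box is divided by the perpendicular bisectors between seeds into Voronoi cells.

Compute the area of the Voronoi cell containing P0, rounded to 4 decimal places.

Area of P0's cell: 1329.8484

1. box [0,47]×[0,92]: [(0, 0) (47, 0) (47, 92) (0, 92)]
2. ⊥bis P0·P1 via (32.995,60.53): [(0, 51.4352) (0, 0) (47, 0) (47, 64.3904)]  |A|=2721.9011
3. ⊥bis P0·P2 via (22.31,48.28): [(20.9138, 57.1999) (29.8672, 0) (47, 0) (47, 64.3904)]  |A|=1329.8484
4. canonical 4-gon: [(20.9138, 57.1999) (29.8672, 0) (47, 0) (47, 64.3904)]
5. shoelace: 1329.8484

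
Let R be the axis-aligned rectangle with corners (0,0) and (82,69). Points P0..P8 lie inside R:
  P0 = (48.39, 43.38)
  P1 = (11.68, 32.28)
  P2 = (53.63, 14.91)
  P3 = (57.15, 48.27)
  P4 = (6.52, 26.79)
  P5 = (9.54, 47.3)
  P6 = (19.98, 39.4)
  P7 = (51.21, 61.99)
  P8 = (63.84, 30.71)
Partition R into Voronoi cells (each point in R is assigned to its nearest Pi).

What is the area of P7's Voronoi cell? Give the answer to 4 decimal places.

Area of P7's cell: 601.8367

1. box [0,82]×[0,69]: [(0, 0) (82, 0) (82, 69) (0, 69)]
2. ⊥bis P7·P0 via (49.8,52.685): [(0, 60.2313) (82, 47.8057) (82, 69) (0, 69)]  |A|=1228.4849
3. ⊥bis P7·P1 via (31.445,47.135): [(24.3785, 56.5372) (82, 47.8057) (82, 69) (15.0117, 69)]  |A|=1028.0564
4. ⊥bis P7·P2 via (52.42,38.45): [(24.3785, 56.5372) (82, 47.8057) (82, 69) (15.0117, 69)]  |A|=1028.0564
5. ⊥bis P7·P3 via (54.18,55.13): [(24.3785, 56.5372) (48.8612, 52.8273) (82, 67.1745) (82, 69) (15.0117, 69)]  |A|=707.1266
6. ⊥bis P7·P4 via (28.865,44.39): [(24.3785, 56.5372) (48.8612, 52.8273) (82, 67.1745) (82, 69) (15.0117, 69)]  |A|=707.1266
7. ⊥bis P7·P5 via (30.375,54.645): [(30.0087, 55.684) (48.8612, 52.8273) (82, 67.1745) (82, 69) (25.3144, 69)]  |A|=607.4425
8. ⊥bis P7·P6 via (35.595,50.695): [(28.1287, 61.017) (32.2297, 55.3475) (48.8612, 52.8273) (82, 67.1745) (82, 69) (25.3144, 69)]  |A|=601.8367
9. ⊥bis P7·P8 via (57.525,46.35): [(28.1287, 61.017) (32.2297, 55.3475) (48.8612, 52.8273) (82, 67.1745) (82, 69) (25.3144, 69)]  |A|=601.8367
10. canonical 6-gon: [(28.1287, 61.017) (32.2297, 55.3475) (48.8612, 52.8273) (82, 67.1745) (82, 69) (25.3144, 69)]
11. shoelace: 601.8367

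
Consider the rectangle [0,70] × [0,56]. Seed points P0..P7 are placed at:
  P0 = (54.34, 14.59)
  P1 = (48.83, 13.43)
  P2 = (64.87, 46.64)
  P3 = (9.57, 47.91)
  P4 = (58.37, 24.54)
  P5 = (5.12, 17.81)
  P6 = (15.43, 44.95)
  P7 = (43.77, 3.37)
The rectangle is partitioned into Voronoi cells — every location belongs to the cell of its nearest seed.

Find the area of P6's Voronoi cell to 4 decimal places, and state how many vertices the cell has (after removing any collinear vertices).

Area of P6's cell: 762.6842 (6 vertices)

1. box [0,70]×[0,56]: [(0, 0) (70, 0) (70, 56) (0, 56)]
2. ⊥bis P6·P0 via (34.885,29.77): [(0, 0) (11.6566, 0) (55.3513, 56) (0, 56)]  |A|=1876.2204
3. ⊥bis P6·P1 via (32.13,29.19): [(0, 0) (4.583, 0) (45.4236, 43.2765) (55.3513, 56) (0, 56)]  |A|=1723.1608
4. ⊥bis P6·P2 via (40.15,45.795): [(0, 0) (4.583, 0) (40.4174, 37.9717) (39.8012, 56) (0, 56)]  |A|=1577.4738
5. ⊥bis P6·P3 via (12.5,46.43): [(0, 21.6834) (0, 0) (4.583, 0) (40.4174, 37.9717) (39.8012, 56) (17.334, 56)]  |A|=1280.0518
6. ⊥bis P6·P4 via (36.9,34.745): [(0, 21.6834) (0, 0) (4.583, 0) (36.4207, 33.7366) (40.2843, 41.8652) (39.8012, 56) (17.334, 56)]  |A|=1271.9894
7. ⊥bis P6·P5 via (10.275,31.38): [(5.7636, 33.0938) (27.8839, 24.6907) (36.4207, 33.7366) (40.2843, 41.8652) (39.8012, 56) (17.334, 56)]  |A|=762.6842
8. ⊥bis P6·P7 via (29.6,24.16): [(5.7636, 33.0938) (27.8839, 24.6907) (36.4207, 33.7366) (40.2843, 41.8652) (39.8012, 56) (17.334, 56)]  |A|=762.6842
9. canonical 6-gon: [(5.7636, 33.0938) (27.8839, 24.6907) (36.4207, 33.7366) (40.2843, 41.8652) (39.8012, 56) (17.334, 56)]
10. shoelace: 762.6842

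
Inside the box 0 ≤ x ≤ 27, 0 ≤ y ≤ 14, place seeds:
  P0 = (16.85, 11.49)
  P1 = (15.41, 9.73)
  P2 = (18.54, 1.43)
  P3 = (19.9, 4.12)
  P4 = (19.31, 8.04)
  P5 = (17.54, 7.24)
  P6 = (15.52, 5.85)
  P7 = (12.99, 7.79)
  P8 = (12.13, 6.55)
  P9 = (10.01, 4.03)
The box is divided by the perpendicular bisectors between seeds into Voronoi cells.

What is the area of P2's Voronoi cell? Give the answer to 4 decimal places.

1. box [0,27]×[0,14]: [(0, 0) (27, 0) (27, 14) (0, 14)]
2. ⊥bis P2·P0 via (17.695,6.46): [(0, 3.4874) (0, 0) (27, 0) (27, 8.0232)]  |A|=155.3924
3. ⊥bis P2·P1 via (16.975,5.58): [(20.6048, 6.9488) (2.1782, 0) (27, 0) (27, 8.0232)]  |A|=111.8961
4. ⊥bis P2·P3 via (19.22,2.775): [(15.0831, 4.8665) (2.1782, 0) (24.7088, 0)]  |A|=54.823
5. ⊥bis P2·P4 via (18.925,4.735): [(15.0831, 4.8665) (2.1782, 0) (24.7088, 0)]  |A|=54.823
6. ⊥bis P2·P5 via (18.04,4.335): [(16.6184, 4.0903) (10.0074, 2.9524) (2.1782, 0) (24.7088, 0)]  |A|=51.3837
7. ⊥bis P2·P6 via (17.03,3.64): [(17.2337, 3.7792) (11.7026, 0) (24.7088, 0)]  |A|=24.5766
8. ⊥bis P2·P7 via (15.765,4.61): [(17.2337, 3.7792) (11.7026, 0) (24.7088, 0)]  |A|=24.5766
9. ⊥bis P2·P8 via (15.335,3.99): [(17.2337, 3.7792) (12.6831, 0.6699) (12.148, 0) (24.7088, 0)]  |A|=24.4274
10. ⊥bis P2·P9 via (14.275,2.73): [(17.2337, 3.7792) (13.9007, 1.5018) (13.4429, 0) (24.7088, 0)]  |A|=23.2697
11. canonical 4-gon: [(17.2337, 3.7792) (13.9007, 1.5018) (13.4429, 0) (24.7088, 0)]
12. shoelace: 23.2697

Area of P2's cell: 23.2697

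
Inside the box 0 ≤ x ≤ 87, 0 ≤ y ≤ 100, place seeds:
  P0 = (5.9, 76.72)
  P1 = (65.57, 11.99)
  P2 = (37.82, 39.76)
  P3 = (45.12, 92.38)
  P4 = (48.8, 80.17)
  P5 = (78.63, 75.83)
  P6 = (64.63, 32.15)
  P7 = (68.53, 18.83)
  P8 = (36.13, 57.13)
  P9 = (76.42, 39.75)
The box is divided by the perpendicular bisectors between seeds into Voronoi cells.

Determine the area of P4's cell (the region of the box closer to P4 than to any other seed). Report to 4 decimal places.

Area of P4's cell: 670.3536

1. box [0,87]×[0,100]: [(0, 0) (87, 0) (87, 100) (0, 100)]
2. ⊥bis P4·P0 via (27.35,78.445): [(33.6585, 0) (87, 0) (87, 100) (25.6166, 100)]  |A|=5736.2465
3. ⊥bis P4·P1 via (57.185,46.08): [(30.481, 39.5117) (87, 53.4135) (87, 100) (25.6166, 100)]  |A|=3173.0012
4. ⊥bis P4·P2 via (43.31,59.965): [(28.5128, 63.9856) (76.724, 50.8859) (87, 53.4135) (87, 100) (25.6166, 100)]  |A|=2595.9351
5. ⊥bis P4·P3 via (46.96,86.275): [(27.1993, 80.3193) (28.5128, 63.9856) (76.724, 50.8859) (87, 53.4135) (87, 98.3427)]  |A|=1942.3471
6. ⊥bis P4·P5 via (63.715,78): [(65.7426, 91.9359) (27.1993, 80.3193) (28.5128, 63.9856) (60.4149, 55.3173)]  |A|=929.6005
7. ⊥bis P4·P6 via (56.715,56.16): [(60.73, 57.4836) (65.7426, 91.9359) (27.1993, 80.3193) (28.5128, 63.9856) (56.9855, 56.2492)]  |A|=925.7392
8. ⊥bis P4·P7 via (58.665,49.5): [(60.73, 57.4836) (65.7426, 91.9359) (27.1993, 80.3193) (28.5128, 63.9856) (56.9855, 56.2492)]  |A|=925.7392
9. ⊥bis P4·P8 via (42.465,68.65): [(60.8812, 58.5227) (65.7426, 91.9359) (27.1993, 80.3193) (27.4748, 76.8933)]  |A|=670.3855
10. ⊥bis P4·P9 via (62.61,59.96): [(60.6736, 58.6368) (60.9226, 58.8069) (65.7426, 91.9359) (27.1993, 80.3193) (27.4748, 76.8933)]  |A|=670.3536
11. canonical 5-gon: [(60.6736, 58.6368) (60.9226, 58.8069) (65.7426, 91.9359) (27.1993, 80.3193) (27.4748, 76.8933)]
12. shoelace: 670.3536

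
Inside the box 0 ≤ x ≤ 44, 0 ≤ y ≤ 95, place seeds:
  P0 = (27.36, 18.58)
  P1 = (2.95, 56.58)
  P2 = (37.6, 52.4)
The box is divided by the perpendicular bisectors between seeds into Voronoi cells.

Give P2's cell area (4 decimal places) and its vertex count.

Area of P2's cell: 1324.0601 (4 vertices)

1. box [0,44]×[0,95]: [(0, 0) (44, 0) (44, 95) (0, 95)]
2. ⊥bis P2·P0 via (32.48,35.49): [(0, 45.3243) (44, 32.002) (44, 95) (0, 95)]  |A|=2478.8224
3. ⊥bis P2·P1 via (20.275,54.49): [(18.4938, 39.7247) (44, 32.002) (44, 95) (25.1619, 95)]  |A|=1324.0601
4. canonical 4-gon: [(18.4938, 39.7247) (44, 32.002) (44, 95) (25.1619, 95)]
5. shoelace: 1324.0601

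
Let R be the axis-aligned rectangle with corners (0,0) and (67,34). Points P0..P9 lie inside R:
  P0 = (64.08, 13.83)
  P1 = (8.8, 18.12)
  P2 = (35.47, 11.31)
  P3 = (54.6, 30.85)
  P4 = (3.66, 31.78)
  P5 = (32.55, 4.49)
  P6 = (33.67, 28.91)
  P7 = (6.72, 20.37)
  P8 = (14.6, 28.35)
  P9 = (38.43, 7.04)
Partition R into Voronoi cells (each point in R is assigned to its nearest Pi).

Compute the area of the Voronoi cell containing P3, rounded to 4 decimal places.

1. box [0,67]×[0,34]: [(0, 0) (67, 0) (67, 34) (0, 34)]
2. ⊥bis P3·P0 via (59.34,22.34): [(0, 0) (19.2317, 0) (67, 26.6066) (67, 34) (0, 34)]  |A|=1642.5248
3. ⊥bis P3·P1 via (31.7,24.485): [(35.9217, 9.2962) (67, 26.6066) (67, 34) (29.0553, 34)]  |A|=583.5767
4. ⊥bis P3·P2 via (45.035,21.08): [(49.402, 16.8046) (67, 26.6066) (67, 34) (31.8381, 34)]  |A|=367.366
5. ⊥bis P3·P4 via (29.13,31.315): [(49.402, 16.8046) (67, 26.6066) (67, 34) (31.8381, 34)]  |A|=367.366
6. ⊥bis P3·P5 via (43.575,17.67): [(49.402, 16.8046) (67, 26.6066) (67, 34) (31.8381, 34)]  |A|=367.366
7. ⊥bis P3·P6 via (44.135,29.88): [(44.9423, 21.1708) (49.402, 16.8046) (67, 26.6066) (67, 34) (43.7531, 34)]  |A|=290.9359
8. ⊥bis P3·P7 via (30.66,25.61): [(44.9423, 21.1708) (49.402, 16.8046) (67, 26.6066) (67, 34) (43.7531, 34)]  |A|=290.9359
9. ⊥bis P3·P8 via (34.6,29.6): [(44.9423, 21.1708) (49.402, 16.8046) (67, 26.6066) (67, 34) (43.7531, 34)]  |A|=290.9359
10. ⊥bis P3·P9 via (46.515,18.945): [(44.9423, 21.1708) (48.8027, 17.3914) (49.5474, 16.8856) (67, 26.6066) (67, 34) (43.7531, 34)]  |A|=290.869
11. canonical 6-gon: [(44.9423, 21.1708) (48.8027, 17.3914) (49.5474, 16.8856) (67, 26.6066) (67, 34) (43.7531, 34)]
12. shoelace: 290.869

Area of P3's cell: 290.8690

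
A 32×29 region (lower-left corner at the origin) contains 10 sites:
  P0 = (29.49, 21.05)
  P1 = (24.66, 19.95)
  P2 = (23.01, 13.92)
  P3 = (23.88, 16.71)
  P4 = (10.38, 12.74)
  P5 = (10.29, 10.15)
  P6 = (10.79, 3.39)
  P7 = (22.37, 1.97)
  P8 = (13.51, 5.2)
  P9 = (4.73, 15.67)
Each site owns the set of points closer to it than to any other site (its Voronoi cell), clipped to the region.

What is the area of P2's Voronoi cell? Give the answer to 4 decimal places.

1. box [0,32]×[0,29]: [(0, 0) (32, 0) (32, 29) (0, 29)]
2. ⊥bis P2·P0 via (26.25,17.485): [(0, 0) (32, 0) (32, 12.2592) (13.5799, 29) (0, 29)]  |A|=773.8167
3. ⊥bis P2·P1 via (23.835,16.935): [(0, 23.457) (0, 0) (32, 0) (32, 12.2592) (28.1562, 15.7526)]  |A|=605.8324
4. ⊥bis P2·P3 via (23.445,15.315): [(0, 22.6258) (0, 0) (32, 0) (32, 12.2592) (31.3499, 12.85)]  |A|=564.2437
5. ⊥bis P2·P4 via (16.695,13.33): [(16.3014, 17.5426) (17.9404, 0) (32, 0) (32, 12.2592) (31.3499, 12.85)]  |A|=222.4669
6. ⊥bis P2·P5 via (16.65,12.035): [(16.3014, 17.5426) (16.8924, 11.2171) (20.217, 0) (32, 0) (32, 12.2592) (31.3499, 12.85)]  |A|=209.6986
7. ⊥bis P2·P6 via (16.9,8.655): [(16.3014, 17.5426) (16.8924, 11.2171) (18.0459, 7.3252) (24.358, 0) (32, 0) (32, 12.2592) (31.3499, 12.85)]  |A|=194.5316
8. ⊥bis P2·P7 via (22.69,7.945): [(16.3014, 17.5426) (16.8924, 11.2171) (17.7843, 8.2077) (32, 7.4464) (32, 12.2592) (31.3499, 12.85)]  |A|=108.415
9. ⊥bis P2·P8 via (18.26,9.56): [(16.3014, 17.5426) (16.8924, 11.2171) (16.9656, 10.9702) (19.59, 8.111) (32, 7.4464) (32, 12.2592) (31.3499, 12.85)]  |A|=105.9606
10. ⊥bis P2·P9 via (13.87,14.795): [(16.3014, 17.5426) (16.8924, 11.2171) (16.9656, 10.9702) (19.59, 8.111) (32, 7.4464) (32, 12.2592) (31.3499, 12.85)]  |A|=105.9606
11. canonical 7-gon: [(16.3014, 17.5426) (16.8924, 11.2171) (16.9656, 10.9702) (19.59, 8.111) (32, 7.4464) (32, 12.2592) (31.3499, 12.85)]
12. shoelace: 105.9606

Area of P2's cell: 105.9606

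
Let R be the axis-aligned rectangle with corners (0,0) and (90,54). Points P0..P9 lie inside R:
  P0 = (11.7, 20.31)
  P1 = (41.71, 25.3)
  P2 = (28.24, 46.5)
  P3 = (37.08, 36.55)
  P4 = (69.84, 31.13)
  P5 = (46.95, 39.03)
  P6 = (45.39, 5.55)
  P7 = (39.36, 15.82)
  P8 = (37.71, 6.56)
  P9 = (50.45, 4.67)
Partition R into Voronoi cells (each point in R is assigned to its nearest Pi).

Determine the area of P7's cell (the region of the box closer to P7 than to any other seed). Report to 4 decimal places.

1. box [0,90]×[0,54]: [(0, 0) (90, 0) (90, 54) (0, 54)]
2. ⊥bis P7·P0 via (25.53,18.065): [(22.5975, 0) (90, 0) (90, 54) (31.3633, 54)]  |A|=3403.0582
3. ⊥bis P7·P1 via (40.535,20.56): [(26.4998, 24.0392) (22.5975, 0) (90, 0) (90, 8.2981)]  |A|=1073.6162
4. ⊥bis P7·P2 via (33.8,31.16): [(26.4998, 24.0392) (22.5975, 0) (90, 0) (90, 8.2981)]  |A|=1073.6162
5. ⊥bis P7·P3 via (38.22,26.185): [(26.4998, 24.0392) (22.5975, 0) (90, 0) (90, 8.2981)]  |A|=1073.6162
6. ⊥bis P7·P4 via (54.6,23.475): [(58.2728, 16.163) (26.4998, 24.0392) (22.5975, 0) (66.3914, 0)]  |A|=751.186
7. ⊥bis P7·P5 via (43.155,27.425): [(58.2728, 16.163) (26.4998, 24.0392) (22.5975, 0) (66.3914, 0)]  |A|=751.186
8. ⊥bis P7·P6 via (42.375,10.685): [(53.6546, 17.3078) (26.4998, 24.0392) (22.5975, 0) (24.1768, 0)]  |A|=353.1907
9. ⊥bis P7·P8 via (38.535,11.19): [(42.1408, 10.5475) (53.6546, 17.3078) (26.4998, 24.0392) (24.811, 13.6354)]  |A|=223.2945
10. ⊥bis P7·P9 via (44.905,10.245): [(42.1408, 10.5475) (49.6304, 14.945) (52.3349, 17.6349) (26.4998, 24.0392) (24.811, 13.6354)]  |A|=221.0772
11. canonical 5-gon: [(42.1408, 10.5475) (49.6304, 14.945) (52.3349, 17.6349) (26.4998, 24.0392) (24.811, 13.6354)]
12. shoelace: 221.0772

Area of P7's cell: 221.0772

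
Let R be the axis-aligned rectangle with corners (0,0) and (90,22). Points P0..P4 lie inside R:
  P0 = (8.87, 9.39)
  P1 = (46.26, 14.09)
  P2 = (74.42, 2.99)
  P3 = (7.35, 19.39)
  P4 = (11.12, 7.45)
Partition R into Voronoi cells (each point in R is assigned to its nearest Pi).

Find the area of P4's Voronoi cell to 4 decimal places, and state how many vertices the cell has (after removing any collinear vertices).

Area of P4's cell: 328.9147 (4 vertices)

1. box [0,90]×[0,22]: [(0, 0) (90, 0) (90, 22) (0, 22)]
2. ⊥bis P4·P0 via (9.995,8.42): [(2.7351, 0) (90, 0) (90, 22) (21.704, 22)]  |A|=1711.1703
3. ⊥bis P4·P1 via (28.69,10.77): [(2.7351, 0) (30.7251, 0) (26.568, 22) (21.704, 22)]  |A|=361.3941
4. ⊥bis P4·P2 via (42.77,5.22): [(2.7351, 0) (30.7251, 0) (26.568, 22) (21.704, 22)]  |A|=361.3941
5. ⊥bis P4·P3 via (9.235,13.42): [(16.2031, 15.6202) (2.7351, 0) (30.7251, 0) (27.1221, 19.0678)]  |A|=328.9147
6. canonical 4-gon: [(16.2031, 15.6202) (2.7351, 0) (30.7251, 0) (27.1221, 19.0678)]
7. shoelace: 328.9147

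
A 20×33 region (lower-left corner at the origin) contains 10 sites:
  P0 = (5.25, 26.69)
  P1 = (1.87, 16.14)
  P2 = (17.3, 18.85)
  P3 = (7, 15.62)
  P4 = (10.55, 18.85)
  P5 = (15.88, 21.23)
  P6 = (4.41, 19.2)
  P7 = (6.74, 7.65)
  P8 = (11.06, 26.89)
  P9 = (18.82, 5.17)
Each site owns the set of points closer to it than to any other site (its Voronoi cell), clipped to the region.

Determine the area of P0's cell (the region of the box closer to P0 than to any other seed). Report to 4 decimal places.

1. box [0,20]×[0,33]: [(0, 0) (20, 0) (20, 33) (0, 33)]
2. ⊥bis P0·P1 via (3.56,21.415): [(0, 22.5555) (20, 16.148) (20, 33) (0, 33)]  |A|=272.9648
3. ⊥bis P0·P2 via (11.275,22.77): [(0, 22.5555) (9.2147, 19.6033) (17.9309, 33) (0, 33)]  |A|=168.228
4. ⊥bis P0·P3 via (6.125,21.155): [(0, 22.5555) (4.9509, 20.9694) (10.6942, 21.8773) (17.9309, 33) (0, 33)]  |A|=162.3696
5. ⊥bis P0·P4 via (7.9,22.77): [(0, 22.5555) (4.9509, 20.9694) (5.3236, 21.0283) (13.925, 26.843) (17.9309, 33) (0, 33)]  |A|=150.4067
6. ⊥bis P0·P5 via (10.565,23.96): [(0, 22.5555) (4.9509, 20.9694) (5.3236, 21.0283) (11.0462, 24.8969) (15.2083, 33) (0, 33)]  |A|=134.4119
7. ⊥bis P0·P6 via (4.83,22.945): [(0, 23.4867) (7.6852, 22.6248) (11.0462, 24.8969) (15.2083, 33) (0, 33)]  |A|=124.3396
8. ⊥bis P0·P7 via (5.995,17.17): [(0, 23.4867) (7.6852, 22.6248) (11.0462, 24.8969) (15.2083, 33) (0, 33)]  |A|=124.3396
9. ⊥bis P0·P8 via (8.155,26.79): [(0, 23.4867) (7.6852, 22.6248) (8.2844, 23.0299) (7.9412, 33) (0, 33)]  |A|=80.8086
10. ⊥bis P0·P9 via (12.035,15.93): [(0, 23.4867) (7.6852, 22.6248) (8.2844, 23.0299) (7.9412, 33) (0, 33)]  |A|=80.8086
11. canonical 5-gon: [(0, 23.4867) (7.6852, 22.6248) (8.2844, 23.0299) (7.9412, 33) (0, 33)]
12. shoelace: 80.8086

Area of P0's cell: 80.8086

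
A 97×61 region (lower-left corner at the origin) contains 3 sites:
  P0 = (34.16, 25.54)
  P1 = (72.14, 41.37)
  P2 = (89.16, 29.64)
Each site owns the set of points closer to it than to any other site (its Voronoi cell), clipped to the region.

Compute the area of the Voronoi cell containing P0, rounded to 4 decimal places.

1. box [0,97]×[0,61]: [(0, 0) (97, 0) (97, 61) (0, 61)]
2. ⊥bis P0·P1 via (53.15,33.455): [(0, 0) (67.094, 0) (41.6693, 61) (0, 61)]  |A|=3317.28
3. ⊥bis P0·P2 via (61.66,27.59): [(0, 0) (63.7167, 0) (62.9811, 9.8678) (41.6693, 61) (0, 61)]  |A|=3300.6168
4. canonical 5-gon: [(0, 0) (63.7167, 0) (62.9811, 9.8678) (41.6693, 61) (0, 61)]
5. shoelace: 3300.6168

Area of P0's cell: 3300.6168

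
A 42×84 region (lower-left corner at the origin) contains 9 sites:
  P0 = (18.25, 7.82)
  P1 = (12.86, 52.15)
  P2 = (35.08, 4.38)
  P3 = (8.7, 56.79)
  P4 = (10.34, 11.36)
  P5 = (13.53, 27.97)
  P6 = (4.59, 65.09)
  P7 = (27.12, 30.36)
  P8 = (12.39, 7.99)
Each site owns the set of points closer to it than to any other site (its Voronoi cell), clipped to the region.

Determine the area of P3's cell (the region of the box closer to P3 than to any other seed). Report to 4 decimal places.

Area of P3's cell: 205.5173

1. box [0,42]×[0,84]: [(0, 0) (42, 0) (42, 84) (0, 84)]
2. ⊥bis P3·P0 via (13.475,32.305): [(0, 29.6771) (42, 37.8679) (42, 84) (0, 84)]  |A|=2109.5548
3. ⊥bis P3·P1 via (10.78,54.47): [(0, 44.8052) (42, 82.4603) (42, 84) (0, 84)]  |A|=855.4241
4. ⊥bis P3·P2 via (21.89,30.585): [(0, 44.8052) (42, 82.4603) (42, 84) (0, 84)]  |A|=855.4241
5. ⊥bis P3·P4 via (9.52,34.075): [(0, 44.8052) (42, 82.4603) (42, 84) (0, 84)]  |A|=855.4241
6. ⊥bis P3·P5 via (11.115,42.38): [(0, 44.8052) (42, 82.4603) (42, 84) (0, 84)]  |A|=855.4241
7. ⊥bis P3·P6 via (6.645,60.94): [(0, 57.6495) (0, 44.8052) (32.0012, 73.4959)]  |A|=205.5173
8. ⊥bis P3·P7 via (17.91,43.575): [(0, 57.6495) (0, 44.8052) (32.0012, 73.4959)]  |A|=205.5173
9. ⊥bis P3·P8 via (10.545,32.39): [(0, 57.6495) (0, 44.8052) (32.0012, 73.4959)]  |A|=205.5173
10. canonical 3-gon: [(0, 57.6495) (0, 44.8052) (32.0012, 73.4959)]
11. shoelace: 205.5173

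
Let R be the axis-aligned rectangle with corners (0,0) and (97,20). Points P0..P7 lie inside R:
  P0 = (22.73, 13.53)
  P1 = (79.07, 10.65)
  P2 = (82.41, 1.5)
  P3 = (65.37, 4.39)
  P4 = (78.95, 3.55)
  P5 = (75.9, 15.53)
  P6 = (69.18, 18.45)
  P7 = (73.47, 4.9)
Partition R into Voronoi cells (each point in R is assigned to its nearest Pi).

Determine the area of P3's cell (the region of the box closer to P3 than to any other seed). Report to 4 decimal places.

1. box [0,97]×[0,20]: [(0, 0) (97, 0) (97, 20) (0, 20)]
2. ⊥bis P3·P0 via (44.05,8.96): [(42.1294, 0) (97, 0) (97, 20) (46.4165, 20)]  |A|=1054.5415
3. ⊥bis P3·P1 via (72.22,7.52): [(42.1294, 0) (75.6561, 0) (66.5175, 20) (46.4165, 20)]  |A|=536.2775
4. ⊥bis P3·P2 via (73.89,2.945): [(42.1294, 0) (73.3905, 0) (74.0038, 3.6161) (66.5175, 20) (46.4165, 20)]  |A|=532.1812
5. ⊥bis P3·P4 via (72.16,3.97): [(42.1294, 0) (71.9144, 0) (72.3606, 7.2124) (66.5175, 20) (46.4165, 20)]  |A|=522.7842
6. ⊥bis P3·P5 via (70.635,9.96): [(42.1294, 0) (71.9144, 0) (72.3606, 7.2124) (71.4625, 9.1778) (60.0134, 20) (46.4165, 20)]  |A|=487.5901
7. ⊥bis P3·P6 via (67.275,11.42): [(45.8233, 17.233) (42.1294, 0) (71.9144, 0) (72.3606, 7.2124) (71.4625, 9.1778) (69.82, 10.7303)]  |A|=389.4429
8. ⊥bis P3·P7 via (69.42,4.645): [(69.0233, 10.9463) (45.8233, 17.233) (42.1294, 0) (69.7125, 0)]  |A|=362.4792
9. canonical 4-gon: [(69.0233, 10.9463) (45.8233, 17.233) (42.1294, 0) (69.7125, 0)]
10. shoelace: 362.4792

Area of P3's cell: 362.4792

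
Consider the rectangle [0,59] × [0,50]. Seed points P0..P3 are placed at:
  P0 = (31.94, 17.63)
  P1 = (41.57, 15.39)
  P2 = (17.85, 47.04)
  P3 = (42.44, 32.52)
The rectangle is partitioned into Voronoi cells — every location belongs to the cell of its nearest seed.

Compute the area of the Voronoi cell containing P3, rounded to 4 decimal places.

Area of P3's cell: 721.2241

1. box [0,59]×[0,50]: [(0, 0) (59, 0) (59, 50) (0, 50)]
2. ⊥bis P3·P0 via (37.19,25.075): [(59, 9.6952) (59, 50) (1.844, 50)]  |A|=1151.8306
3. ⊥bis P3·P1 via (42.005,23.955): [(38.5278, 24.1316) (59, 23.0919) (59, 50) (1.844, 50)]  |A|=1014.7015
4. ⊥bis P3·P2 via (30.145,39.78): [(26.0857, 32.9054) (38.5278, 24.1316) (59, 23.0919) (59, 50) (36.1797, 50)]  |A|=721.2241
5. canonical 5-gon: [(26.0857, 32.9054) (38.5278, 24.1316) (59, 23.0919) (59, 50) (36.1797, 50)]
6. shoelace: 721.2241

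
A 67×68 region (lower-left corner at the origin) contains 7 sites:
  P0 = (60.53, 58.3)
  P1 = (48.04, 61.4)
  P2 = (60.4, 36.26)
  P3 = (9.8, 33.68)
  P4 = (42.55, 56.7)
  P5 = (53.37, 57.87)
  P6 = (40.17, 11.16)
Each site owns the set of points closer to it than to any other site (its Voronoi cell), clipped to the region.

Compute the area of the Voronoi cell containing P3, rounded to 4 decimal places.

Area of P3's cell: 1463.8654

1. box [0,67]×[0,68]: [(0, 0) (67, 0) (67, 68) (0, 68)]
2. ⊥bis P3·P0 via (35.165,45.99): [(0, 0) (57.4846, 0) (24.4832, 68) (0, 68)]  |A|=2786.9065
3. ⊥bis P3·P1 via (28.92,47.54): [(0, 0) (57.4846, 0) (45.5393, 24.6135) (14.0886, 68) (0, 68)]  |A|=2561.4139
4. ⊥bis P3·P2 via (35.1,34.97): [(0, 0) (36.8831, 0) (34.8782, 39.3207) (14.0886, 68) (0, 68)]  |A|=2113.0171
5. ⊥bis P3·P4 via (26.175,45.19): [(0, 0) (36.8831, 0) (35.2362, 32.2989) (10.1418, 68) (0, 68)]  |A|=1974.7084
6. ⊥bis P3·P5 via (31.585,45.775): [(0, 0) (36.8831, 0) (35.2362, 32.2989) (10.1418, 68) (0, 68)]  |A|=1974.7084
7. ⊥bis P3·P6 via (24.985,22.42): [(0, 0) (8.3601, 0) (33.8124, 34.3245) (10.1418, 68) (0, 68)]  |A|=1463.8654
8. canonical 5-gon: [(0, 0) (8.3601, 0) (33.8124, 34.3245) (10.1418, 68) (0, 68)]
9. shoelace: 1463.8654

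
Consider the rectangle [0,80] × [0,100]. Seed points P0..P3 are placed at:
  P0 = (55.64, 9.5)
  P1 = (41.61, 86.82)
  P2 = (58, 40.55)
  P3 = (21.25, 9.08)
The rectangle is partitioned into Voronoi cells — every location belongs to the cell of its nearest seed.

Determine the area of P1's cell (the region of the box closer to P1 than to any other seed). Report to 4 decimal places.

1. box [0,80]×[0,100]: [(0, 0) (80, 0) (80, 100) (0, 100)]
2. ⊥bis P1·P0 via (48.625,48.16): [(0, 39.3368) (80, 53.8531) (80, 100) (0, 100)]  |A|=4272.4031
3. ⊥bis P1·P2 via (49.805,63.685): [(0, 46.0428) (80, 74.3808) (80, 100) (0, 100)]  |A|=3183.0542
4. ⊥bis P1·P3 via (31.43,47.95): [(0, 56.1815) (16.4556, 51.8718) (80, 74.3808) (80, 100) (0, 100)]  |A|=3099.6356
5. canonical 5-gon: [(0, 56.1815) (16.4556, 51.8718) (80, 74.3808) (80, 100) (0, 100)]
6. shoelace: 3099.6356

Area of P1's cell: 3099.6356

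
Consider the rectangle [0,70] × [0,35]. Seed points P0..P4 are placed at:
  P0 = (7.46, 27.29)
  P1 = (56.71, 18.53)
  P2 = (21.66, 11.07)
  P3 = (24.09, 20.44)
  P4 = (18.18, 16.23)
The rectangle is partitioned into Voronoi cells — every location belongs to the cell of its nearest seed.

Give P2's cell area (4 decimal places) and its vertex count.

1. box [0,70]×[0,35]: [(0, 0) (70, 0) (70, 35) (0, 35)]
2. ⊥bis P2·P0 via (14.56,19.18): [(0, 6.4333) (0, 0) (70, 0) (70, 35) (32.6305, 35)]  |A|=1983.9273
3. ⊥bis P2·P1 via (39.185,14.8): [(0, 6.4333) (0, 0) (42.335, 0) (34.8857, 35) (32.6305, 35)]  |A|=885.2891
4. ⊥bis P2·P3 via (22.875,15.755): [(13.4421, 18.2013) (0, 6.4333) (0, 0) (42.335, 0) (39.9227, 11.3339)]  |A|=570.2957
5. ⊥bis P2·P4 via (19.92,13.65): [(22.995, 15.7239) (0, 0.2156) (0, 0) (42.335, 0) (39.9227, 11.3339)]  |A|=425.9468
6. canonical 5-gon: [(22.995, 15.7239) (0, 0.2156) (0, 0) (42.335, 0) (39.9227, 11.3339)]
7. shoelace: 425.9468

Area of P2's cell: 425.9468 (5 vertices)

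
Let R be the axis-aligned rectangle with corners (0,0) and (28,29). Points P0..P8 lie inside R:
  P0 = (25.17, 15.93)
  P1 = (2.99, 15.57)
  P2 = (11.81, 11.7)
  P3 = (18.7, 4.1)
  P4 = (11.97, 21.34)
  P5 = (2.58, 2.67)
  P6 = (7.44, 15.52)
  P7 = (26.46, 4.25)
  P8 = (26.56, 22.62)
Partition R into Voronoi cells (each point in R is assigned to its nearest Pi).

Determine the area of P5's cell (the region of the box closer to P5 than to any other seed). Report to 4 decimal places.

Area of P5's cell: 82.9821

1. box [0,28]×[0,29]: [(0, 0) (28, 0) (28, 29) (0, 29)]
2. ⊥bis P5·P0 via (13.875,9.3): [(0, 0) (19.334, 0) (2.3114, 29) (0, 29)]  |A|=313.8576
3. ⊥bis P5·P1 via (2.785,9.12): [(0, 9.2085) (0, 0) (19.334, 0) (14.1935, 8.7574)]  |A|=150.0082
4. ⊥bis P5·P2 via (7.195,7.185): [(5.3827, 9.0374) (0, 9.2085) (0, 0) (14.2243, 0)]  |A|=89.059
5. ⊥bis P5·P3 via (10.64,3.385): [(10.6128, 3.6915) (5.3827, 9.0374) (0, 9.2085) (0, 0) (10.9403, 0)]  |A|=82.9975
6. ⊥bis P5·P4 via (7.275,12.005): [(10.6128, 3.6915) (5.3827, 9.0374) (0, 9.2085) (0, 0) (10.9403, 0)]  |A|=82.9975
7. ⊥bis P5·P6 via (5.01,9.095): [(10.6128, 3.6915) (5.5122, 8.9051) (5.142, 9.0451) (0, 9.2085) (0, 0) (10.9403, 0)]  |A|=82.9821
8. ⊥bis P5·P7 via (14.52,3.46): [(10.6128, 3.6915) (5.5122, 8.9051) (5.142, 9.0451) (0, 9.2085) (0, 0) (10.9403, 0)]  |A|=82.9821
9. ⊥bis P5·P8 via (14.57,12.645): [(10.6128, 3.6915) (5.5122, 8.9051) (5.142, 9.0451) (0, 9.2085) (0, 0) (10.9403, 0)]  |A|=82.9821
10. canonical 6-gon: [(10.6128, 3.6915) (5.5122, 8.9051) (5.142, 9.0451) (0, 9.2085) (0, 0) (10.9403, 0)]
11. shoelace: 82.9821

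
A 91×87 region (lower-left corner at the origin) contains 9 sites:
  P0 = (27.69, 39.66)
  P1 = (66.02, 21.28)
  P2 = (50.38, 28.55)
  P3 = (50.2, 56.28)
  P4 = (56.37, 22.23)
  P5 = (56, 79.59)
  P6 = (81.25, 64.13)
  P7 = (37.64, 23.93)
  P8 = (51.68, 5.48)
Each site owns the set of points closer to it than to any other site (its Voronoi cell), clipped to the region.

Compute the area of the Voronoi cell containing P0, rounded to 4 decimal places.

1. box [0,91]×[0,87]: [(0, 0) (91, 0) (91, 87) (0, 87)]
2. ⊥bis P0·P1 via (46.855,30.47): [(0, 0) (32.244, 0) (73.9623, 87) (0, 87)]  |A|=4619.9736
3. ⊥bis P0·P2 via (39.035,34.105): [(0, 0) (22.3357, 0) (64.9347, 87) (0, 87)]  |A|=3796.2621
4. ⊥bis P0·P3 via (38.945,47.97): [(0, 0) (22.3357, 0) (43.081, 42.3682) (10.1276, 87) (0, 87)]  |A|=2573.1942
5. ⊥bis P0·P4 via (42.03,30.945): [(0, 0) (22.3357, 0) (43.081, 42.3682) (10.1276, 87) (0, 87)]  |A|=2573.1942
6. ⊥bis P0·P5 via (41.845,59.625): [(0, 0) (22.3357, 0) (43.081, 42.3682) (17.7007, 76.7431) (3.2338, 87) (0, 87)]  |A|=2537.8392
7. ⊥bis P0·P6 via (54.47,51.895): [(0, 0) (22.3357, 0) (43.081, 42.3682) (17.7007, 76.7431) (3.2338, 87) (0, 87)]  |A|=2537.8392
8. ⊥bis P0·P7 via (32.665,31.795): [(0, 11.1328) (40.2546, 36.5958) (43.081, 42.3682) (17.7007, 76.7431) (3.2338, 87) (0, 87)]  |A|=1905.0696
9. ⊥bis P0·P8 via (39.685,22.57): [(0, 11.1328) (40.2546, 36.5958) (43.081, 42.3682) (17.7007, 76.7431) (3.2338, 87) (0, 87)]  |A|=1905.0696
10. canonical 6-gon: [(0, 11.1328) (40.2546, 36.5958) (43.081, 42.3682) (17.7007, 76.7431) (3.2338, 87) (0, 87)]
11. shoelace: 1905.0696

Area of P0's cell: 1905.0696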